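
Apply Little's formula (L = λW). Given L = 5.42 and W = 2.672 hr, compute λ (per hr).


λ = L/W = 5.42/2.672 = 2.0284 /hr

Final: 2.0284 /hr


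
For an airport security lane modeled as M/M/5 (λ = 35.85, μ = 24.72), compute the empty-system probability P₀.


a = λ/μ = 35.85/24.72 = 1.4502; ρ = a/c = 0.2900
Σ_{k=0}^{4} a^k/k! (terms k=0..4) = 1.00000 + 1.45024 + 1.05160 + 0.50836 + 0.18431 = 4.19452
Tail: a^5/(5!(1−ρ)) = 6.41510/(120·0.7100) = 0.07530
P₀ = 1/(4.19452 + 0.07530) = 1/4.26981 = 0.234202

Final: 0.234202


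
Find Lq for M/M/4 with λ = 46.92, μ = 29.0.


a = λ/μ = 1.6179; ρ = a/4 = 0.4045
P₀ = 0.195614
Lq = P₀·a^c·ρ / (c!·(1−ρ)²) = 0.195614·6.85236·0.4045/(24·0.35464)
= 0.06370

Final: 0.06370


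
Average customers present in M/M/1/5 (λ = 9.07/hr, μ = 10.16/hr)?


ρ = 9.07/10.16 = 0.8927
L = ρ[1 − (K+1)ρ^K + Kρ^(K+1)] / [(1−ρ)(1−ρ^(K+1))]
Numerator: 0.8927·(1 − 6·0.566980 + 5·0.506153) = 0.115055
Denominator: (0.1073)·(0.493847) = 0.052982
L = 0.115055/0.052982 = 2.1716

Final: 2.1716


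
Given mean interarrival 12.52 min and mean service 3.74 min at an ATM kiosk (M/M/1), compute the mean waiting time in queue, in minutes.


λ = 60/12.52 = 4.7923 /hr
μ = 60/3.74 = 16.0428 /hr
ρ = λ/μ = 4.7923/16.0428 = 0.2987
Wq = ρ/(μ−λ) = 0.2987/(16.0428−4.7923) = 0.02655 hr
In minutes: 0.02655·60 = 1.593 min

Final: 1.593 min


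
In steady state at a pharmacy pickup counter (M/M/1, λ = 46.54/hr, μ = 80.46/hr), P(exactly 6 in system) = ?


ρ = 46.54/80.46 = 0.5784
P_n = (1−ρ)·ρ^n = (1 − 0.5784)·0.5784^6 = 0.4216·0.037452 = 0.015789

Final: 0.015789


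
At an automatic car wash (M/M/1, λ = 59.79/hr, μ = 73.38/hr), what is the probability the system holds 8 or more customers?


ρ = 59.79/73.38 = 0.8148
P(N ≥ n) = ρ^n = 0.8148^8 = 0.194270

Final: 0.194270


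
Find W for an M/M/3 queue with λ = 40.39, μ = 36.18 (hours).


a = 1.1164; ρ = 0.3721; P₀ = 0.321667
Lq = P₀·a^c·ρ/(c!(1−ρ)²) = 0.07040
Wq = Lq/λ = 0.07040/40.39 = 0.001743 hr
W = Wq + 1/μ = 0.001743 + 0.02764 = 0.02938 hr

Final: 0.02938 hr


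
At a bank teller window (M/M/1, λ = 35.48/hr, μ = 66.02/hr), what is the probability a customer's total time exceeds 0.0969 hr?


W ~ Exponential(μ−λ) for M/M/1.
μ − λ = 66.02 − 35.48 = 30.5400
P(W > t) = e^{−(μ−λ)t} = e^{−2.9593} = 0.051854

Final: 0.051854


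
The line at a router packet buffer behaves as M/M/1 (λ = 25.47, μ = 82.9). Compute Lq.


ρ = 25.47/82.9 = 0.3072
Lq = ρ²/(1−ρ) = 0.09439/0.6928 = 0.1363

Final: 0.1363


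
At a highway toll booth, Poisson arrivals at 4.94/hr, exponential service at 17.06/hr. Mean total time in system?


W = 1/(μ−λ) = 1/(17.06 − 4.94) = 1/12.12 = 0.08251 hr

Final: 0.08251 hr


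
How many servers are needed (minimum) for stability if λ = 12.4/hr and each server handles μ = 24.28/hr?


Stability requires cμ > λ ⇔ c > λ/μ.
λ/μ = 12.4/24.28 = 0.5107
Minimum integer c = ⌊0.5107⌋ + 1 = 1
Check: 1·24.28 = 24.28 > 12.4, while 0·24.28 = 0.00 ≤ 12.4

Final: 1 servers


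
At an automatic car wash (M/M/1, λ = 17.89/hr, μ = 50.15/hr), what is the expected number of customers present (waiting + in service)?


ρ = λ/μ = 17.89/50.15 = 0.3567
L = ρ/(1−ρ) = 0.3567/(1 − 0.3567) = 0.3567/0.6433 = 0.5546

Final: 0.5546


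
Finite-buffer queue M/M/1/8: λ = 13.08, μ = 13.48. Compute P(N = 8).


ρ = λ/μ = 13.08/13.48 = 0.9703
P_K = (1−ρ)ρ^K/(1−ρ^(K+1)) = (0.02967·0.785856)/(1 − 0.762537)
= 0.023319/0.237463 = 0.098201

Final: 0.098201


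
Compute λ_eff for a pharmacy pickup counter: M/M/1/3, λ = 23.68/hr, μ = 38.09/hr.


ρ = 0.6217; P_K = (1−ρ)ρ^3/(1−ρ^4) = 0.106863
λ_eff = λ(1 − P_K) = 23.68·(1 − 0.106863) = 23.68·0.893137 = 21.1495 /hr

Final: 21.1495 /hr


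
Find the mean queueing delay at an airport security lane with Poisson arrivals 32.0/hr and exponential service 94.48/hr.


ρ = 32.0/94.48 = 0.3387
Wq = ρ/(μ−λ) = 0.3387/(94.48 − 32.0) = 0.3387/62.48 = 0.005421 hr

Final: 0.005421 hr


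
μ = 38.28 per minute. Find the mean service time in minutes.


Mean service time = 1/μ = 1/38.28 minute = 0.02612 minute
In minutes: 0.02612 × 1 = 0.02612 min

Final: 0.02612 min


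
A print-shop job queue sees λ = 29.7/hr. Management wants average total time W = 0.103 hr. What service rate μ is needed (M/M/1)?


W = 1/(μ−λ) ⇒ μ − λ = 1/W = 1/0.103 = 9.7087
μ = λ + 1/W = 29.7 + 9.7087 = 39.4087 per hr

Final: 39.4087 /hr


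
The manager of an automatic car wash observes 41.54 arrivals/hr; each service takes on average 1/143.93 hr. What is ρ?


ρ = λ/μ = 41.54/143.93 = 0.2886

Final: 0.2886


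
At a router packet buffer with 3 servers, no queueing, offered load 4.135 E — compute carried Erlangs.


B(3,4.135) = 0.462686 (Erlang-B)
Carried load = a(1 − B) = 4.135·(1 − 0.462686) = 4.135·0.537314 = 2.2218 E

Final: 2.2218 Erlangs


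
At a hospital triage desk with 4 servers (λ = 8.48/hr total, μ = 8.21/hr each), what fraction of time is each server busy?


ρ = λ/(cμ) = 8.48/(4·8.21) = 8.48/32.84 = 0.2582

Final: 0.2582


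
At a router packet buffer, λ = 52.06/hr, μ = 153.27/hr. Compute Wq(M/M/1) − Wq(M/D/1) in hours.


ρ = 52.06/153.27 = 0.3397
Wq(M/M/1) = ρ/(μ−λ) = 0.3397/101.21 = 0.003356 hr
Wq(M/D/1) = ρ/(2(μ−λ)) = 0.001678 hr
Savings = 0.003356 − 0.001678 = 0.001678 hr

Final: 0.001678 hr


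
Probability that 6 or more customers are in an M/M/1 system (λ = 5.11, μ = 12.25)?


ρ = 5.11/12.25 = 0.4171
P(N ≥ n) = ρ^n = 0.4171^6 = 0.005269

Final: 0.005269


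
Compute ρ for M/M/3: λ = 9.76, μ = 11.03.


ρ = λ/(cμ) = 9.76/(3·11.03) = 9.76/33.09 = 0.2950

Final: 0.2950


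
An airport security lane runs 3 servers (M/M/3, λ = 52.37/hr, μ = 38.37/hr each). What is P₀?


a = λ/μ = 52.37/38.37 = 1.3649; ρ = a/c = 0.4550
Σ_{k=0}^{2} a^k/k! (terms k=0..2) = 1.00000 + 1.36487 + 0.93143 = 3.29630
Tail: a^3/(3!(1−ρ)) = 2.54257/(6·0.5450) = 0.77748
P₀ = 1/(3.29630 + 0.77748) = 1/4.07378 = 0.245472

Final: 0.245472


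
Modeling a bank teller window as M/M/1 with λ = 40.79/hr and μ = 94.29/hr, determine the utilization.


ρ = λ/μ = 40.79/94.29 = 0.4326

Final: 0.4326


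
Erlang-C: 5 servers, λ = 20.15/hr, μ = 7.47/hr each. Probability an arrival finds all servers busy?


a = λ/μ = 2.6975; ρ = a/5 = 0.5395
P₀ = 0.064947 (from M/M/c formula)
C(c,a) = [a^c/(c!(1−ρ))]·P₀ = [142.81448/(120·0.4605)]·0.064947
= 2.58436·0.064947 = 0.167846

Final: 0.167846


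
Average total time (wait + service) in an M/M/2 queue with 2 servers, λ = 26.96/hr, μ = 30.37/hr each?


a = 0.8877; ρ = 0.4439; P₀ = 0.385177
Lq = P₀·a^c·ρ/(c!(1−ρ)²) = 0.21780
Wq = Lq/λ = 0.21780/26.96 = 0.008079 hr
W = Wq + 1/μ = 0.008079 + 0.03293 = 0.04101 hr

Final: 0.04101 hr


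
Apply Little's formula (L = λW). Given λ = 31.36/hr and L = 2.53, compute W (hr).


W = L/λ = 2.53/31.36 = 0.08068 hr

Final: 0.08068 hr


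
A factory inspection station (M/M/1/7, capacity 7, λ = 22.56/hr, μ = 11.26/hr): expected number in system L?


ρ = 22.56/11.26 = 2.0036
L = ρ[1 − (K+1)ρ^K + Kρ^(K+1)] / [(1−ρ)(1−ρ^(K+1))]
Numerator: 2.0036·(1 − 8·129.599980 + 7·259.660350) = 1566.422571
Denominator: (-1.0036)·(-258.660350) = 259.579215
L = 1566.422571/259.579215 = 6.0345

Final: 6.0345


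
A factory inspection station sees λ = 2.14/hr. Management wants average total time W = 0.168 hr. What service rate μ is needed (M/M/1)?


W = 1/(μ−λ) ⇒ μ − λ = 1/W = 1/0.168 = 5.9524
μ = λ + 1/W = 2.14 + 5.9524 = 8.0924 per hr

Final: 8.0924 /hr


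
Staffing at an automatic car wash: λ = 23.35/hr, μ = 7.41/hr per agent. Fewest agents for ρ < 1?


Stability requires cμ > λ ⇔ c > λ/μ.
λ/μ = 23.35/7.41 = 3.1511
Minimum integer c = ⌊3.1511⌋ + 1 = 4
Check: 4·7.41 = 29.64 > 23.35, while 3·7.41 = 22.23 ≤ 23.35

Final: 4 servers


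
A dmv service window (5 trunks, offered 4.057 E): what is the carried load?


B(5,4.057) = 0.204155 (Erlang-B)
Carried load = a(1 − B) = 4.057·(1 − 0.204155) = 4.057·0.795845 = 3.2287 E

Final: 3.2287 Erlangs


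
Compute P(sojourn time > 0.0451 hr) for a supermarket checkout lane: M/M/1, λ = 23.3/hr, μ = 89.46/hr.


W ~ Exponential(μ−λ) for M/M/1.
μ − λ = 89.46 − 23.3 = 66.1600
P(W > t) = e^{−(μ−λ)t} = e^{−2.9838} = 0.050599

Final: 0.050599


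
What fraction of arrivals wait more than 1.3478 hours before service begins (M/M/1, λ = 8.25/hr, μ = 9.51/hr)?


ρ = 8.25/9.51 = 0.8675
P(Wq > t) = ρ·e^{−(μ−λ)t} = 0.8675·e^{−1.6982}
= 0.8675·0.183008 = 0.158760

Final: 0.158760


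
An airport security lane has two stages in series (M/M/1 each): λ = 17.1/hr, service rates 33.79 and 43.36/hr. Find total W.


Each node sees arrival rate λ = 17.1/hr (tandem ⇒ throughput preserved).
W₁ = 1/(μ₁−λ) = 1/(33.79−17.1) = 0.05992 hr
W₂ = 1/(μ₂−λ) = 1/(43.36−17.1) = 0.03808 hr
W_total = W₁ + W₂ = 0.05992 + 0.03808 = 0.09800 hr

Final: 0.09800 hr


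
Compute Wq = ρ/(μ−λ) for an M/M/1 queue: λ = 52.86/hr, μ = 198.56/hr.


ρ = 52.86/198.56 = 0.2662
Wq = ρ/(μ−λ) = 0.2662/(198.56 − 52.86) = 0.2662/145.70 = 0.001827 hr

Final: 0.001827 hr


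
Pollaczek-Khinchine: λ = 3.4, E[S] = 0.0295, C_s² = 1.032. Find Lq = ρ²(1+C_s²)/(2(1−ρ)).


ρ = λ·E[S] = 3.4·0.0295 = 0.1003
Lq = ρ²(1+C_s²)/(2(1−ρ)) = 0.01006·(1+1.032)/(2·0.8997)
= 0.01006·2.0320/1.7994 = 0.01136

Final: 0.01136


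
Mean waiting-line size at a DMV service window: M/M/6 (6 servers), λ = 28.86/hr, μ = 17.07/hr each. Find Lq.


a = λ/μ = 1.6907; ρ = a/6 = 0.2818
P₀ = 0.184296
Lq = P₀·a^c·ρ / (c!·(1−ρ)²) = 0.184296·23.35484·0.2818/(720·0.51584)
= 0.003266

Final: 0.003266


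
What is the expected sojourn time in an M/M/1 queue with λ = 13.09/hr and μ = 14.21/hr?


W = 1/(μ−λ) = 1/(14.21 − 13.09) = 1/1.12 = 0.8929 hr

Final: 0.8929 hr


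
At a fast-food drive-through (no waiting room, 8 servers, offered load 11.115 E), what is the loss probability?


B(c,a) = (a^c/c!) / Σ_{k=0}^{c} a^k/k!
a^8/8! = 5777.702993
Σ terms (k=0..8): 1.00000 + 11.11500 + 61.77161 + 228.86382 + 635.95535 + 1413.72875 + 2618.93250 + 4158.49068 + 5777.70299 = 14907.560715
B = 5777.702993/14907.560715 = 0.387569

Final: 0.387569


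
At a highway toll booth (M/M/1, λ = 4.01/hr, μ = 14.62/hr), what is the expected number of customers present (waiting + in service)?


ρ = λ/μ = 4.01/14.62 = 0.2743
L = ρ/(1−ρ) = 0.2743/(1 − 0.2743) = 0.2743/0.7257 = 0.3779

Final: 0.3779


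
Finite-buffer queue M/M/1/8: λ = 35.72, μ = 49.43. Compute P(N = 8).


ρ = λ/μ = 35.72/49.43 = 0.7226
P_K = (1−ρ)ρ^K/(1−ρ^(K+1)) = (0.2774·0.074365)/(1 − 0.053739)
= 0.020626/0.946261 = 0.021797

Final: 0.021797


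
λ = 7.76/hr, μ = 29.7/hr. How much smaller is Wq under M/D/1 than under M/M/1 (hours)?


ρ = 7.76/29.7 = 0.2613
Wq(M/M/1) = ρ/(μ−λ) = 0.2613/21.94 = 0.01191 hr
Wq(M/D/1) = ρ/(2(μ−λ)) = 0.005954 hr
Savings = 0.01191 − 0.005954 = 0.005954 hr

Final: 0.005954 hr


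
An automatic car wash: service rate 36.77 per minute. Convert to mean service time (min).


Mean service time = 1/μ = 1/36.77 minute = 0.02720 minute
In minutes: 0.02720 × 1 = 0.02720 min

Final: 0.02720 min


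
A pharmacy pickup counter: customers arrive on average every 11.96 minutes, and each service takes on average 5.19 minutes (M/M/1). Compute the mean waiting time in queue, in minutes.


λ = 60/11.96 = 5.0167 /hr
μ = 60/5.19 = 11.5607 /hr
ρ = λ/μ = 5.0167/11.5607 = 0.4339
Wq = ρ/(μ−λ) = 0.4339/(11.5607−5.0167) = 0.06631 hr
In minutes: 0.06631·60 = 3.979 min

Final: 3.979 min


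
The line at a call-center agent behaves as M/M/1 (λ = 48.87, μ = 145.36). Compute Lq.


ρ = 48.87/145.36 = 0.3362
Lq = ρ²/(1−ρ) = 0.1130/0.6638 = 0.1703

Final: 0.1703


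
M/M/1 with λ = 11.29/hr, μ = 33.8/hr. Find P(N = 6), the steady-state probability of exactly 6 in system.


ρ = 11.29/33.8 = 0.3340
P_n = (1−ρ)·ρ^n = (1 − 0.3340)·0.3340^6 = 0.6660·0.001389 = 0.0009250

Final: 0.0009250


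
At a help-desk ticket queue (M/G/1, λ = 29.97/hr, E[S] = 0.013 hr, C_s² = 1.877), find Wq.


ρ = λ·E[S] = 29.97·0.013 = 0.3896
E[S²] = E[S]²(1+C_s²) = 0.013²·(1+1.877) = 0.0004862
Wq = λ·E[S²]/(2(1−ρ)) = 29.97·0.0004862/(2·0.6104) = 0.01194 hr

Final: 0.01194 hr


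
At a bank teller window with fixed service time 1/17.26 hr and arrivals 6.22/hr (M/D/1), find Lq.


ρ = 6.22/17.26 = 0.3604
M/D/1: Lq = ρ²/(2(1−ρ)) = 0.1299/(2·0.6396) = 0.10152

Final: 0.10152


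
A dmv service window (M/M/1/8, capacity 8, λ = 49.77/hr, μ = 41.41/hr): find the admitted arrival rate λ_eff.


ρ = 1.2019; P_K = (1−ρ)ρ^8/(1−ρ^9) = 0.207653
λ_eff = λ(1 − P_K) = 49.77·(1 − 0.207653) = 49.77·0.792347 = 39.4351 /hr

Final: 39.4351 /hr


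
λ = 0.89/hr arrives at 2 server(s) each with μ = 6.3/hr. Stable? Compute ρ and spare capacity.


Total capacity cμ = 2·6.3 = 12.60/hr
ρ = λ/(cμ) = 0.89/12.60 = 0.07063
Stable ⇔ ρ < 1: YES
Spare capacity = cμ − λ = 12.60 − 0.89 = 11.71/hr

Final: ρ = 0.07063; stable; margin = 11.71/hr


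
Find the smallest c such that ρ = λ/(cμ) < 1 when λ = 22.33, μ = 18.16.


Stability requires cμ > λ ⇔ c > λ/μ.
λ/μ = 22.33/18.16 = 1.2296
Minimum integer c = ⌊1.2296⌋ + 1 = 2
Check: 2·18.16 = 36.32 > 22.33, while 1·18.16 = 18.16 ≤ 22.33

Final: 2 servers


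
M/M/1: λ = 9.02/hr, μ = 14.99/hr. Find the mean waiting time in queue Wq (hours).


ρ = 9.02/14.99 = 0.6017
Wq = ρ/(μ−λ) = 0.6017/(14.99 − 9.02) = 0.6017/5.97 = 0.1008 hr

Final: 0.1008 hr


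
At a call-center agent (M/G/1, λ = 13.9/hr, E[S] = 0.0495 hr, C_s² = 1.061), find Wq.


ρ = λ·E[S] = 13.9·0.0495 = 0.6881
E[S²] = E[S]²(1+C_s²) = 0.0495²·(1+1.061) = 0.005050
Wq = λ·E[S²]/(2(1−ρ)) = 13.9·0.005050/(2·0.3119) = 0.11251 hr

Final: 0.11251 hr


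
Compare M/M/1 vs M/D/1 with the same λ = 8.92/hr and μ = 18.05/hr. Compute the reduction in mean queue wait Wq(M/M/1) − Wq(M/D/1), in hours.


ρ = 8.92/18.05 = 0.4942
Wq(M/M/1) = ρ/(μ−λ) = 0.4942/9.13 = 0.05413 hr
Wq(M/D/1) = ρ/(2(μ−λ)) = 0.02706 hr
Savings = 0.05413 − 0.02706 = 0.02706 hr

Final: 0.02706 hr


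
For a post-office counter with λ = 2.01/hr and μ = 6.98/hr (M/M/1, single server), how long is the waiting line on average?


ρ = 2.01/6.98 = 0.2880
Lq = ρ²/(1−ρ) = 0.08292/0.7120 = 0.1165

Final: 0.1165


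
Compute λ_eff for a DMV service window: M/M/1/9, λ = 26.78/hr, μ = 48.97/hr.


ρ = 0.5469; P_K = (1−ρ)ρ^9/(1−ρ^10) = 0.001987
λ_eff = λ(1 − P_K) = 26.78·(1 − 0.001987) = 26.78·0.998013 = 26.7268 /hr

Final: 26.7268 /hr


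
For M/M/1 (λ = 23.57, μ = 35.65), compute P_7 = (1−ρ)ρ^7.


ρ = 23.57/35.65 = 0.6612
P_n = (1−ρ)·ρ^n = (1 − 0.6612)·0.6612^7 = 0.3388·0.055221 = 0.018711

Final: 0.018711


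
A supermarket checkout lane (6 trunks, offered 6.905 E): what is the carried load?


B(6,6.905) = 0.325361 (Erlang-B)
Carried load = a(1 − B) = 6.905·(1 − 0.325361) = 6.905·0.674639 = 4.6584 E

Final: 4.6584 Erlangs


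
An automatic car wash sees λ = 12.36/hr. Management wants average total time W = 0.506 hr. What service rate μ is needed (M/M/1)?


W = 1/(μ−λ) ⇒ μ − λ = 1/W = 1/0.506 = 1.9763
μ = λ + 1/W = 12.36 + 1.9763 = 14.3363 per hr

Final: 14.3363 /hr


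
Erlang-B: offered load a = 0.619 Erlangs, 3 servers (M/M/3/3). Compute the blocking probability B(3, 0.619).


B(c,a) = (a^c/c!) / Σ_{k=0}^{c} a^k/k!
a^3/3! = 0.039529
Σ terms (k=0..3): 1.00000 + 0.61900 + 0.19158 + 0.03953 = 1.850110
B = 0.039529/1.850110 = 0.021366

Final: 0.021366


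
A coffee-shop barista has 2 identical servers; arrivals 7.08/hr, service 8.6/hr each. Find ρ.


ρ = λ/(cμ) = 7.08/(2·8.6) = 7.08/17.20 = 0.4116

Final: 0.4116


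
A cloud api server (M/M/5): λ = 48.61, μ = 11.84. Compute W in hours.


a = 4.1056; ρ = 0.8211; P₀ = 0.010960
Lq = P₀·a^c·ρ/(c!(1−ρ)²) = 2.73361
Wq = Lq/λ = 2.73361/48.61 = 0.05624 hr
W = Wq + 1/μ = 0.05624 + 0.08446 = 0.14069 hr

Final: 0.14069 hr


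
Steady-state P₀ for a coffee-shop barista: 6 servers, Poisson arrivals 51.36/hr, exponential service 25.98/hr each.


a = λ/μ = 51.36/25.98 = 1.9769; ρ = a/c = 0.3295
Σ_{k=0}^{5} a^k/k! (terms k=0..5) = 1.00000 + 1.97691 + 1.95408 + 1.28768 + 0.63640 + 0.25162 = 7.10668
Tail: a^6/(6!(1−ρ)) = 59.69187/(720·0.6705) = 0.12364
P₀ = 1/(7.10668 + 0.12364) = 1/7.23033 = 0.138306

Final: 0.138306


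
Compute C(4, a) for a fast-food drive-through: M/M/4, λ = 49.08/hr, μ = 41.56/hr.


a = λ/μ = 1.1809; ρ = a/4 = 0.2952
P₀ = 0.306022 (from M/M/c formula)
C(c,a) = [a^c/(c!(1−ρ))]·P₀ = [1.94498/(24·0.7048)]·0.306022
= 0.11499·0.306022 = 0.035190

Final: 0.035190


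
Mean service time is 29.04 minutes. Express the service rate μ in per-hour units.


μ = 1/(service time) in consistent units.
1 hour = 60 min, so μ = 60/29.04 = 2.0661 per hour

Final: 2.0661 /hr


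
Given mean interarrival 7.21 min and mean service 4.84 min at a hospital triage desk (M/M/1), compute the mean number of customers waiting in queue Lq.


λ = 60/7.21 = 8.3218 /hr
μ = 60/4.84 = 12.3967 /hr
ρ = λ/μ = 8.3218/12.3967 = 0.6713
Lq = ρ²/(1−ρ) = 0.4506/0.3287 = 1.3709

Final: 1.3709


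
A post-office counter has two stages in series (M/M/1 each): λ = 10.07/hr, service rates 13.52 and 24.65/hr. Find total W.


Each node sees arrival rate λ = 10.07/hr (tandem ⇒ throughput preserved).
W₁ = 1/(μ₁−λ) = 1/(13.52−10.07) = 0.28986 hr
W₂ = 1/(μ₂−λ) = 1/(24.65−10.07) = 0.06859 hr
W_total = W₁ + W₂ = 0.28986 + 0.06859 = 0.35844 hr

Final: 0.35844 hr


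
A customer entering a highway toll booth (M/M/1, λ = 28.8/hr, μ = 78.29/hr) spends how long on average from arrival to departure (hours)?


W = 1/(μ−λ) = 1/(78.29 − 28.8) = 1/49.49 = 0.02021 hr

Final: 0.02021 hr


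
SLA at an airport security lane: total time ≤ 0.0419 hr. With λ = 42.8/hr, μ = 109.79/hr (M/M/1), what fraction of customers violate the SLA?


W ~ Exponential(μ−λ) for M/M/1.
μ − λ = 109.79 − 42.8 = 66.9900
P(W > t) = e^{−(μ−λ)t} = e^{−2.8069} = 0.060393

Final: 0.060393


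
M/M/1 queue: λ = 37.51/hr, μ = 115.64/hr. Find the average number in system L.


ρ = λ/μ = 37.51/115.64 = 0.3244
L = ρ/(1−ρ) = 0.3244/(1 − 0.3244) = 0.3244/0.6756 = 0.4801

Final: 0.4801


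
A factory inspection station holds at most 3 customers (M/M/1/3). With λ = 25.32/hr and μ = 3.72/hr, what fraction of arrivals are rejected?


ρ = λ/μ = 25.32/3.72 = 6.8065
P_K = (1−ρ)ρ^K/(1−ρ^(K+1)) = (-5.8065·315.327817)/(1 − 2146.263529)
= -1830.935712/-2145.263529 = 0.853478

Final: 0.853478


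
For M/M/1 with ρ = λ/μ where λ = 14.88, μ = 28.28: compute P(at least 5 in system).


ρ = 14.88/28.28 = 0.5262
P(N ≥ n) = ρ^n = 0.5262^5 = 0.040329

Final: 0.040329


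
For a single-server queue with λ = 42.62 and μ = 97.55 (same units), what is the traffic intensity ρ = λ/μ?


ρ = λ/μ = 42.62/97.55 = 0.4369

Final: 0.4369


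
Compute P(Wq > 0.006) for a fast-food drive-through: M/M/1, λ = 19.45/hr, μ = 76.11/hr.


ρ = 19.45/76.11 = 0.2556
P(Wq > t) = ρ·e^{−(μ−λ)t} = 0.2556·e^{−0.3400}
= 0.2556·0.711799 = 0.181901

Final: 0.181901


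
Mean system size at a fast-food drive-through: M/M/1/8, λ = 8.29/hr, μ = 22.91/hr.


ρ = 8.29/22.91 = 0.3619
L = ρ[1 − (K+1)ρ^K + Kρ^(K+1)] / [(1−ρ)(1−ρ^(K+1))]
Numerator: 0.3619·(1 − 9·0.0002939 + 8·0.0001064) = 0.361201
Denominator: (0.6381)·(0.999894) = 0.638081
L = 0.361201/0.638081 = 0.5661

Final: 0.5661


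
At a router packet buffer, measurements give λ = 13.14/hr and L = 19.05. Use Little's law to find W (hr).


W = L/λ = 19.05/13.14 = 1.4498 hr

Final: 1.4498 hr


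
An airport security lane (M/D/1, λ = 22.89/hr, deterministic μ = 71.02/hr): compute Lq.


ρ = 22.89/71.02 = 0.3223
M/D/1: Lq = ρ²/(2(1−ρ)) = 0.1039/(2·0.6777) = 0.07664

Final: 0.07664


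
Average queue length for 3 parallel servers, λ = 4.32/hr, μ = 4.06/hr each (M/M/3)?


a = λ/μ = 1.0640; ρ = a/3 = 0.3547
P₀ = 0.339990
Lq = P₀·a^c·ρ / (c!·(1−ρ)²) = 0.339990·1.20468·0.3547/(6·0.41644)
= 0.05814

Final: 0.05814


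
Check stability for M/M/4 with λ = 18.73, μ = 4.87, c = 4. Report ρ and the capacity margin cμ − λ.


Total capacity cμ = 4·4.87 = 19.48/hr
ρ = λ/(cμ) = 18.73/19.48 = 0.9615
Stable ⇔ ρ < 1: YES
Spare capacity = cμ − λ = 19.48 − 18.73 = 0.75/hr

Final: ρ = 0.9615; stable; margin = 0.75/hr


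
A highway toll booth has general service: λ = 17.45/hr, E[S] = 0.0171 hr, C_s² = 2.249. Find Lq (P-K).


ρ = λ·E[S] = 17.45·0.0171 = 0.2984
Lq = ρ²(1+C_s²)/(2(1−ρ)) = 0.08904·(1+2.249)/(2·0.7016)
= 0.08904·3.2490/1.4032 = 0.20616

Final: 0.20616


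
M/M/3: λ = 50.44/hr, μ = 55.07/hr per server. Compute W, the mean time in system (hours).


a = 0.9159; ρ = 0.3053; P₀ = 0.396868
Lq = P₀·a^c·ρ/(c!(1−ρ)²) = 0.03215
Wq = Lq/λ = 0.03215/50.44 = 0.0006375 hr
W = Wq + 1/μ = 0.0006375 + 0.01816 = 0.01880 hr

Final: 0.01880 hr


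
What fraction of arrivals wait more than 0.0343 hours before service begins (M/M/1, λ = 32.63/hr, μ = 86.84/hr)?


ρ = 32.63/86.84 = 0.3757
P(Wq > t) = ρ·e^{−(μ−λ)t} = 0.3757·e^{−1.8594}
= 0.3757·0.155766 = 0.058529

Final: 0.058529


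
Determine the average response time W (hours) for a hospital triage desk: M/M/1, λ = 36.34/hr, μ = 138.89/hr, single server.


W = 1/(μ−λ) = 1/(138.89 − 36.34) = 1/102.55 = 0.009751 hr

Final: 0.009751 hr


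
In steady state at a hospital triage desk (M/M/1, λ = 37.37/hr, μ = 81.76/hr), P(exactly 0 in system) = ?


ρ = 37.37/81.76 = 0.4571
P_n = (1−ρ)·ρ^n = (1 − 0.4571)·0.4571^0 = 0.5429·1.000000 = 0.542931

Final: 0.542931


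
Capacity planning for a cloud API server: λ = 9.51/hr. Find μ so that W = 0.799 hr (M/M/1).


W = 1/(μ−λ) ⇒ μ − λ = 1/W = 1/0.799 = 1.2516
μ = λ + 1/W = 9.51 + 1.2516 = 10.7616 per hr

Final: 10.7616 /hr


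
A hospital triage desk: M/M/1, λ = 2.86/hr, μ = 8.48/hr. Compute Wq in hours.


ρ = 2.86/8.48 = 0.3373
Wq = ρ/(μ−λ) = 0.3373/(8.48 − 2.86) = 0.3373/5.62 = 0.06001 hr

Final: 0.06001 hr


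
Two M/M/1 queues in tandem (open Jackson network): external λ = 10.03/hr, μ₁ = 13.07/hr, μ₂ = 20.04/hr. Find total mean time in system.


Each node sees arrival rate λ = 10.03/hr (tandem ⇒ throughput preserved).
W₁ = 1/(μ₁−λ) = 1/(13.07−10.03) = 0.32895 hr
W₂ = 1/(μ₂−λ) = 1/(20.04−10.03) = 0.09990 hr
W_total = W₁ + W₂ = 0.32895 + 0.09990 = 0.42885 hr

Final: 0.42885 hr


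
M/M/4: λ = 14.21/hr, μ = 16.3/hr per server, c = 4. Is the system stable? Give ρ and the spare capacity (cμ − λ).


Total capacity cμ = 4·16.3 = 65.20/hr
ρ = λ/(cμ) = 14.21/65.20 = 0.2179
Stable ⇔ ρ < 1: YES
Spare capacity = cμ − λ = 65.20 − 14.21 = 50.99/hr

Final: ρ = 0.2179; stable; margin = 50.99/hr


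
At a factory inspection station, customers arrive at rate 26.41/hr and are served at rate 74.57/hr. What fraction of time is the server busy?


ρ = λ/μ = 26.41/74.57 = 0.3542

Final: 0.3542


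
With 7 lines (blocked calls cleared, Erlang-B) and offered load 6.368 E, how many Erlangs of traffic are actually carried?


B(7,6.368) = 0.208894 (Erlang-B)
Carried load = a(1 − B) = 6.368·(1 − 0.208894) = 6.368·0.791106 = 5.0378 E

Final: 5.0378 Erlangs


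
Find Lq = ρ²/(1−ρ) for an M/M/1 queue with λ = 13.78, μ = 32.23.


ρ = 13.78/32.23 = 0.4276
Lq = ρ²/(1−ρ) = 0.1828/0.5724 = 0.3193

Final: 0.3193


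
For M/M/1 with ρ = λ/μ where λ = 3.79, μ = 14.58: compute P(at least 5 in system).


ρ = 3.79/14.58 = 0.2599
P(N ≥ n) = ρ^n = 0.2599^5 = 0.001187

Final: 0.001187


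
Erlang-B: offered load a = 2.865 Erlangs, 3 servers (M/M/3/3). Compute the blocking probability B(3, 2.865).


B(c,a) = (a^c/c!) / Σ_{k=0}^{c} a^k/k!
a^3/3! = 3.919427
Σ terms (k=0..3): 1.00000 + 2.86500 + 4.10411 + 3.91943 = 11.888540
B = 3.919427/11.888540 = 0.329681

Final: 0.329681


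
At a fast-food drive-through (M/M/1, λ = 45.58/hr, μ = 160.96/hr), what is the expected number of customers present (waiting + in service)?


ρ = λ/μ = 45.58/160.96 = 0.2832
L = ρ/(1−ρ) = 0.2832/(1 − 0.2832) = 0.2832/0.7168 = 0.3950

Final: 0.3950


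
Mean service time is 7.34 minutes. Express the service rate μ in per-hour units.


μ = 1/(service time) in consistent units.
1 hour = 60 min, so μ = 60/7.34 = 8.1744 per hour

Final: 8.1744 /hr


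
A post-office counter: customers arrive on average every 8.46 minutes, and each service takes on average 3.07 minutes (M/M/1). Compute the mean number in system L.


λ = 60/8.46 = 7.0922 /hr
μ = 60/3.07 = 19.5440 /hr
ρ = λ/μ = 7.0922/19.5440 = 0.3629
L = ρ/(1−ρ) = 0.3629/0.6371 = 0.5696

Final: 0.5696


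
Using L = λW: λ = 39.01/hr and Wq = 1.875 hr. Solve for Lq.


Lq = λWq = 39.01·1.875 = 73.1437

Final: 73.1437


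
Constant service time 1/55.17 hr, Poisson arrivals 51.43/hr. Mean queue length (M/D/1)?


ρ = 51.43/55.17 = 0.9322
M/D/1: Lq = ρ²/(2(1−ρ)) = 0.8690/(2·0.06779) = 6.40956

Final: 6.40956


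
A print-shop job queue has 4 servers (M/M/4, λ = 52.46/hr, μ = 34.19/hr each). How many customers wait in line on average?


a = λ/μ = 1.5344; ρ = a/4 = 0.3836
P₀ = 0.213300
Lq = P₀·a^c·ρ / (c!·(1−ρ)²) = 0.213300·5.54264·0.3836/(24·0.37996)
= 0.04973

Final: 0.04973


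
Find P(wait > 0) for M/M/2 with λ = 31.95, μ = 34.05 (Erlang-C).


a = λ/μ = 0.9383; ρ = a/2 = 0.4692
P₀ = 0.361319 (from M/M/c formula)
C(c,a) = [a^c/(c!(1−ρ))]·P₀ = [0.88046/(2·0.5308)]·0.361319
= 0.82931·0.361319 = 0.299645

Final: 0.299645


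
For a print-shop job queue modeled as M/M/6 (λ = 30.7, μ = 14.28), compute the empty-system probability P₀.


a = λ/μ = 30.7/14.28 = 2.1499; ρ = a/c = 0.3583
Σ_{k=0}^{5} a^k/k! (terms k=0..5) = 1.00000 + 2.14986 + 2.31095 + 1.65607 + 0.89008 + 0.38271 = 8.38967
Tail: a^6/(6!(1−ρ)) = 98.73270/(720·0.6417) = 0.21370
P₀ = 1/(8.38967 + 0.21370) = 1/8.60337 = 0.116234

Final: 0.116234


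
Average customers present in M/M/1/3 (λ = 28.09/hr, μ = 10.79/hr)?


ρ = 28.09/10.79 = 2.6033
L = ρ[1 − (K+1)ρ^K + Kρ^(K+1)] / [(1−ρ)(1−ρ^(K+1))]
Numerator: 2.6033·(1 − 4·17.643750 + 3·45.932616) = 177.607028
Denominator: (-1.6033)·(-44.932616) = 72.042099
L = 177.607028/72.042099 = 2.4653

Final: 2.4653


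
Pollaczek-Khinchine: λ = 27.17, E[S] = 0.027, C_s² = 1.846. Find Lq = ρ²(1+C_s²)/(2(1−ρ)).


ρ = λ·E[S] = 27.17·0.027 = 0.7336
Lq = ρ²(1+C_s²)/(2(1−ρ)) = 0.5382·(1+1.846)/(2·0.2664)
= 0.5382·2.8460/0.5328 = 2.87449

Final: 2.87449


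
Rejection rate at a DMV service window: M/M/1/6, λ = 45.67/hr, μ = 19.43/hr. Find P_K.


ρ = λ/μ = 45.67/19.43 = 2.3505
P_K = (1−ρ)ρ^K/(1−ρ^(K+1)) = (-1.3505·168.635602)/(1 − 396.376115)
= -227.740514/-395.376115 = 0.576010

Final: 0.576010


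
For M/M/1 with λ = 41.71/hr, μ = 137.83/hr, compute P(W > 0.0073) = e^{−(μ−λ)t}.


W ~ Exponential(μ−λ) for M/M/1.
μ − λ = 137.83 − 41.71 = 96.1200
P(W > t) = e^{−(μ−λ)t} = e^{−0.7017} = 0.495754

Final: 0.495754


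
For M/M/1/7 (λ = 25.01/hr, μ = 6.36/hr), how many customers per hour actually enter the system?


ρ = 3.9324; P_K = (1−ρ)ρ^7/(1−ρ^8) = 0.745715
λ_eff = λ(1 − P_K) = 25.01·(1 − 0.745715) = 25.01·0.254285 = 6.3597 /hr

Final: 6.3597 /hr


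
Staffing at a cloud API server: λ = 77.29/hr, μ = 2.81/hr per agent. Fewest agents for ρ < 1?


Stability requires cμ > λ ⇔ c > λ/μ.
λ/μ = 77.29/2.81 = 27.5053
Minimum integer c = ⌊27.5053⌋ + 1 = 28
Check: 28·2.81 = 78.68 > 77.29, while 27·2.81 = 75.87 ≤ 77.29

Final: 28 servers


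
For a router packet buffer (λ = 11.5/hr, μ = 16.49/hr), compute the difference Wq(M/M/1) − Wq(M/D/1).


ρ = 11.5/16.49 = 0.6974
Wq(M/M/1) = ρ/(μ−λ) = 0.6974/4.99 = 0.13976 hr
Wq(M/D/1) = ρ/(2(μ−λ)) = 0.06988 hr
Savings = 0.13976 − 0.06988 = 0.06988 hr

Final: 0.06988 hr


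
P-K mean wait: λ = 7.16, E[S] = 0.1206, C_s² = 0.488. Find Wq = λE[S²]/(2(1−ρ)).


ρ = λ·E[S] = 7.16·0.1206 = 0.8635
E[S²] = E[S]²(1+C_s²) = 0.1206²·(1+0.488) = 0.021642
Wq = λ·E[S²]/(2(1−ρ)) = 7.16·0.021642/(2·0.1365) = 0.56759 hr

Final: 0.56759 hr


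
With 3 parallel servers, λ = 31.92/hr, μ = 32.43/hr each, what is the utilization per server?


ρ = λ/(cμ) = 31.92/(3·32.43) = 31.92/97.29 = 0.3281

Final: 0.3281


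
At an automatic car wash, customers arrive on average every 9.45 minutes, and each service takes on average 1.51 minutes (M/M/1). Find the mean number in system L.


λ = 60/9.45 = 6.3492 /hr
μ = 60/1.51 = 39.7351 /hr
ρ = λ/μ = 6.3492/39.7351 = 0.1598
L = ρ/(1−ρ) = 0.1598/0.8402 = 0.1902

Final: 0.1902


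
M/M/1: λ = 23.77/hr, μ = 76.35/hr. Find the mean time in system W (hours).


W = 1/(μ−λ) = 1/(76.35 − 23.77) = 1/52.58 = 0.01902 hr

Final: 0.01902 hr


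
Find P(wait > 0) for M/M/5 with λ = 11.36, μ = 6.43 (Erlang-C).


a = λ/μ = 1.7667; ρ = a/5 = 0.3533
P₀ = 0.170236 (from M/M/c formula)
C(c,a) = [a^c/(c!(1−ρ))]·P₀ = [17.21222/(120·0.6467)]·0.170236
= 0.22181·0.170236 = 0.037760

Final: 0.037760


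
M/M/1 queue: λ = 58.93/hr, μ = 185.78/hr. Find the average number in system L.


ρ = λ/μ = 58.93/185.78 = 0.3172
L = ρ/(1−ρ) = 0.3172/(1 − 0.3172) = 0.3172/0.6828 = 0.4646

Final: 0.4646


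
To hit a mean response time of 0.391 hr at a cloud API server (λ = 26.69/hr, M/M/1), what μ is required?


W = 1/(μ−λ) ⇒ μ − λ = 1/W = 1/0.391 = 2.5575
μ = λ + 1/W = 26.69 + 2.5575 = 29.2475 per hr

Final: 29.2475 /hr


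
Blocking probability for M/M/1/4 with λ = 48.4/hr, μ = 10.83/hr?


ρ = λ/μ = 48.4/10.83 = 4.4691
P_K = (1−ρ)ρ^K/(1−ρ^(K+1)) = (-3.4691·398.903292)/(1 − 1782.725699)
= -1383.822407/-1781.725699 = 0.776675

Final: 0.776675


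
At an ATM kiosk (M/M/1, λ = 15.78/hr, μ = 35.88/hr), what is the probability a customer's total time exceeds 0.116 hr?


W ~ Exponential(μ−λ) for M/M/1.
μ − λ = 35.88 − 15.78 = 20.1000
P(W > t) = e^{−(μ−λ)t} = e^{−2.3316} = 0.097140

Final: 0.097140


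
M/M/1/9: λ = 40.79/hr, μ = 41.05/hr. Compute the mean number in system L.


ρ = 40.79/41.05 = 0.9937
L = ρ[1 − (K+1)ρ^K + Kρ^(K+1)] / [(1−ρ)(1−ρ^(K+1))]
Numerator: 0.9937·(1 − 10·0.944419 + 9·0.938438) = 0.001734
Denominator: (0.006334)·(0.061562) = 0.0003899
L = 0.001734/0.0003899 = 4.4476

Final: 4.4476


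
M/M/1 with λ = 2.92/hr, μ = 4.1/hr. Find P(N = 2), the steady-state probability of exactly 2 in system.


ρ = 2.92/4.1 = 0.7122
P_n = (1−ρ)·ρ^n = (1 − 0.7122)·0.7122^2 = 0.2878·0.507222 = 0.145981

Final: 0.145981


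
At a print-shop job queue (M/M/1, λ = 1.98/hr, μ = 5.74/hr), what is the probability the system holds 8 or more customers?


ρ = 1.98/5.74 = 0.3449
P(N ≥ n) = ρ^n = 0.3449^8 = 0.0002005

Final: 0.0002005


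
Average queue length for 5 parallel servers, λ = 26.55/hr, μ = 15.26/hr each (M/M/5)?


a = λ/μ = 1.7398; ρ = a/5 = 0.3480
P₀ = 0.174927
Lq = P₀·a^c·ρ / (c!·(1−ρ)²) = 0.174927·15.94226·0.3480/(120·0.42515)
= 0.01902

Final: 0.01902


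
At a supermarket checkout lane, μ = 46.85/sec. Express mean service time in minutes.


Mean service time = 1/μ = 1/46.85 second = 0.02134 second
In minutes: 0.02134 × 0.0166667 = 0.0003557 min

Final: 0.0003557 min


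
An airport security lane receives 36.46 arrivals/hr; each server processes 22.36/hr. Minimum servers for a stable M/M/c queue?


Stability requires cμ > λ ⇔ c > λ/μ.
λ/μ = 36.46/22.36 = 1.6306
Minimum integer c = ⌊1.6306⌋ + 1 = 2
Check: 2·22.36 = 44.72 > 36.46, while 1·22.36 = 22.36 ≤ 36.46

Final: 2 servers


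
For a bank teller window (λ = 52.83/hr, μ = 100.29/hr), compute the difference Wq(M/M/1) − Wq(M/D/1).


ρ = 52.83/100.29 = 0.5268
Wq(M/M/1) = ρ/(μ−λ) = 0.5268/47.46 = 0.01110 hr
Wq(M/D/1) = ρ/(2(μ−λ)) = 0.005550 hr
Savings = 0.01110 − 0.005550 = 0.005550 hr

Final: 0.005550 hr


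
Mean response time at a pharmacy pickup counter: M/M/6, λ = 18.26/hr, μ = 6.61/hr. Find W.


a = 2.7625; ρ = 0.4604; P₀ = 0.062489
Lq = P₀·a^c·ρ/(c!(1−ρ)²) = 0.06099
Wq = Lq/λ = 0.06099/18.26 = 0.003340 hr
W = Wq + 1/μ = 0.003340 + 0.15129 = 0.15463 hr

Final: 0.15463 hr


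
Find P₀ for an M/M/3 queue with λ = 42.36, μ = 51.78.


a = λ/μ = 42.36/51.78 = 0.8181; ρ = a/c = 0.2727
Σ_{k=0}^{2} a^k/k! (terms k=0..2) = 1.00000 + 0.81808 + 0.33462 = 2.15270
Tail: a^3/(3!(1−ρ)) = 0.54750/(6·0.7273) = 0.12546
P₀ = 1/(2.15270 + 0.12546) = 1/2.27816 = 0.438950

Final: 0.438950


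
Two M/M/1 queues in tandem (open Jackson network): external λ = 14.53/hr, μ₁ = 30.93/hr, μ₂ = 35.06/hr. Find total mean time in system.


Each node sees arrival rate λ = 14.53/hr (tandem ⇒ throughput preserved).
W₁ = 1/(μ₁−λ) = 1/(30.93−14.53) = 0.06098 hr
W₂ = 1/(μ₂−λ) = 1/(35.06−14.53) = 0.04871 hr
W_total = W₁ + W₂ = 0.06098 + 0.04871 = 0.10968 hr

Final: 0.10968 hr


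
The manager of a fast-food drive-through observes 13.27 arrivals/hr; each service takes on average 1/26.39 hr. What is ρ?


ρ = λ/μ = 13.27/26.39 = 0.5028

Final: 0.5028


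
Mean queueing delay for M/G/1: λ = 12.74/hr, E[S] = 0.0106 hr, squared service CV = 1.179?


ρ = λ·E[S] = 12.74·0.0106 = 0.1350
E[S²] = E[S]²(1+C_s²) = 0.0106²·(1+1.179) = 0.0002448
Wq = λ·E[S²]/(2(1−ρ)) = 12.74·0.0002448/(2·0.8650) = 0.001803 hr

Final: 0.001803 hr


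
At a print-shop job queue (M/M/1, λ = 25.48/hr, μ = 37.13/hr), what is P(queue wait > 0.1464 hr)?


ρ = 25.48/37.13 = 0.6862
P(Wq > t) = ρ·e^{−(μ−λ)t} = 0.6862·e^{−1.7056}
= 0.6862·0.181671 = 0.124669

Final: 0.124669


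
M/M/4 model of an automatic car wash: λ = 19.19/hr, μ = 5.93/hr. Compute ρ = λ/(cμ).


ρ = λ/(cμ) = 19.19/(4·5.93) = 19.19/23.72 = 0.8090

Final: 0.8090


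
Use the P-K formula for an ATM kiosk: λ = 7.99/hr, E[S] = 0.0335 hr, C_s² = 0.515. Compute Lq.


ρ = λ·E[S] = 7.99·0.0335 = 0.2677
Lq = ρ²(1+C_s²)/(2(1−ρ)) = 0.07164·(1+0.515)/(2·0.7323)
= 0.07164·1.5150/1.4647 = 0.07411

Final: 0.07411


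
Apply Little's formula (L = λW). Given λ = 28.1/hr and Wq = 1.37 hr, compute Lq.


Lq = λWq = 28.1·1.37 = 38.4970

Final: 38.4970


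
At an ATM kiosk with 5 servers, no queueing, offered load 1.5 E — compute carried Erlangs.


B(5,1.5) = 0.014183 (Erlang-B)
Carried load = a(1 − B) = 1.5·(1 − 0.014183) = 1.5·0.985817 = 1.4787 E

Final: 1.4787 Erlangs


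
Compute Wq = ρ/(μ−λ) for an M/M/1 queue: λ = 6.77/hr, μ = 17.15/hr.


ρ = 6.77/17.15 = 0.3948
Wq = ρ/(μ−λ) = 0.3948/(17.15 − 6.77) = 0.3948/10.38 = 0.03803 hr

Final: 0.03803 hr


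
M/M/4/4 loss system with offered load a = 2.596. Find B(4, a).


B(c,a) = (a^c/c!) / Σ_{k=0}^{c} a^k/k!
a^4/4! = 1.892376
Σ terms (k=0..4): 1.00000 + 2.59600 + 3.36961 + 2.91583 + 1.89238 = 11.773818
B = 1.892376/11.773818 = 0.160727

Final: 0.160727


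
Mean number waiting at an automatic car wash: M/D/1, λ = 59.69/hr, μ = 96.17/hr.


ρ = 59.69/96.17 = 0.6207
M/D/1: Lq = ρ²/(2(1−ρ)) = 0.3852/(2·0.3793) = 0.50778

Final: 0.50778


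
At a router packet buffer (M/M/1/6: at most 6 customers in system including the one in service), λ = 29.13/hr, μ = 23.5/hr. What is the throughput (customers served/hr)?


ρ = 1.2396; P_K = (1−ρ)ρ^6/(1−ρ^7) = 0.248542
λ_eff = λ(1 − P_K) = 29.13·(1 − 0.248542) = 29.13·0.751458 = 21.8900 /hr

Final: 21.8900 /hr


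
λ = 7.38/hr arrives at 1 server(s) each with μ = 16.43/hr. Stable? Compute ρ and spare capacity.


Total capacity cμ = 1·16.43 = 16.43/hr
ρ = λ/(cμ) = 7.38/16.43 = 0.4492
Stable ⇔ ρ < 1: YES
Spare capacity = cμ − λ = 16.43 − 7.38 = 9.05/hr

Final: ρ = 0.4492; stable; margin = 9.05/hr


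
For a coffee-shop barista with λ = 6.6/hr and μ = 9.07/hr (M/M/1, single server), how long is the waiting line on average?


ρ = 6.6/9.07 = 0.7277
Lq = ρ²/(1−ρ) = 0.5295/0.2723 = 1.9444

Final: 1.9444


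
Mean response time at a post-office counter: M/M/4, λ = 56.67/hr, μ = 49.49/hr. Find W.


a = 1.1451; ρ = 0.2863; P₀ = 0.317330
Lq = P₀·a^c·ρ/(c!(1−ρ)²) = 0.01277
Wq = Lq/λ = 0.01277/56.67 = 0.0002254 hr
W = Wq + 1/μ = 0.0002254 + 0.02021 = 0.02043 hr

Final: 0.02043 hr


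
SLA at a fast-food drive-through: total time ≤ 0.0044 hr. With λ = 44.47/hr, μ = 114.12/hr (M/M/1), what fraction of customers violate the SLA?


W ~ Exponential(μ−λ) for M/M/1.
μ − λ = 114.12 − 44.47 = 69.6500
P(W > t) = e^{−(μ−λ)t} = e^{−0.3065} = 0.736048

Final: 0.736048


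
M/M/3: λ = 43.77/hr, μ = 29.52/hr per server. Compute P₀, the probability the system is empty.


a = λ/μ = 43.77/29.52 = 1.4827; ρ = a/c = 0.4942
Σ_{k=0}^{2} a^k/k! (terms k=0..2) = 1.00000 + 1.48272 + 1.09923 = 3.58196
Tail: a^3/(3!(1−ρ)) = 3.25972/(6·0.5058) = 1.07420
P₀ = 1/(3.58196 + 1.07420) = 1/4.65616 = 0.214769

Final: 0.214769


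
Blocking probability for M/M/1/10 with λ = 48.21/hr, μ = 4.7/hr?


ρ = λ/μ = 48.21/4.7 = 10.2574
P_K = (1−ρ)ρ^K/(1−ρ^(K+1)) = (-9.2574·12894150514.865797)/(1 − 132261063047.165970)
= -119366912532.300171/-132261063046.165970 = 0.902510

Final: 0.902510


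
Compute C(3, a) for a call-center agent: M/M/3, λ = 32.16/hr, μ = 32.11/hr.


a = λ/μ = 1.0016; ρ = a/3 = 0.3339
P₀ = 0.363045 (from M/M/c formula)
C(c,a) = [a^c/(c!(1−ρ))]·P₀ = [1.00468/(6·0.6661)]·0.363045
= 0.25137·0.363045 = 0.091257

Final: 0.091257


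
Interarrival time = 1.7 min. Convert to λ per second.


λ = 1/(interarrival time) in consistent units.
1 second = 0.0166667 min, so λ = 0.0166667/1.7 = 0.009804 per second

Final: 0.009804 /sec


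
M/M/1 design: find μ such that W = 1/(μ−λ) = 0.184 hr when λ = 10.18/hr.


W = 1/(μ−λ) ⇒ μ − λ = 1/W = 1/0.184 = 5.4348
μ = λ + 1/W = 10.18 + 5.4348 = 15.6148 per hr

Final: 15.6148 /hr


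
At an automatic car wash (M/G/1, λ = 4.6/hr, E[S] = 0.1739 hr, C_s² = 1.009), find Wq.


ρ = λ·E[S] = 4.6·0.1739 = 0.7999
E[S²] = E[S]²(1+C_s²) = 0.1739²·(1+1.009) = 0.060755
Wq = λ·E[S²]/(2(1−ρ)) = 4.6·0.060755/(2·0.2001) = 0.69847 hr

Final: 0.69847 hr


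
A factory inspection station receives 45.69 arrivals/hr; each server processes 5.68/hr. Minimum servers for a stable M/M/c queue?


Stability requires cμ > λ ⇔ c > λ/μ.
λ/μ = 45.69/5.68 = 8.0440
Minimum integer c = ⌊8.0440⌋ + 1 = 9
Check: 9·5.68 = 51.12 > 45.69, while 8·5.68 = 45.44 ≤ 45.69

Final: 9 servers


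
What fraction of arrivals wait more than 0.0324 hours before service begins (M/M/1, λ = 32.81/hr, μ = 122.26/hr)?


ρ = 32.81/122.26 = 0.2684
P(Wq > t) = ρ·e^{−(μ−λ)t} = 0.2684·e^{−2.8982}
= 0.2684·0.055123 = 0.014793

Final: 0.014793
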